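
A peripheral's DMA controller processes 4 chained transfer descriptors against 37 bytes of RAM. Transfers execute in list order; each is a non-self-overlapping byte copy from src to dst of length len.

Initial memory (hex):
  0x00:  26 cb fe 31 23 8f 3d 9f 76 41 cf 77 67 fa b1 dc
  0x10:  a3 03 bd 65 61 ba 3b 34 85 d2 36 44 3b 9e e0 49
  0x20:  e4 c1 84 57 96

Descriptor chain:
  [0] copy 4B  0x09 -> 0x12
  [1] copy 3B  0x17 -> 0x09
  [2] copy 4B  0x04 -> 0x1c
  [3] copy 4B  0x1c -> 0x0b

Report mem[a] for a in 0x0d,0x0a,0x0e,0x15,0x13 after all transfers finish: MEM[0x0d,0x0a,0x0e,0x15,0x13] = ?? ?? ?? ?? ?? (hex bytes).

MEM[0x0d,0x0a,0x0e,0x15,0x13] = 3d 85 9f 67 cf

  after D0: wrote 4B at 0x12 = 41cf7767
  after D1: wrote 3B at 0x09 = 3485d2
  after D2: wrote 4B at 0x1c = 238f3d9f
  after D3: wrote 4B at 0x0b = 238f3d9f
query mem[0x0d]=0x3d, mem[0x0a]=0x85, mem[0x0e]=0x9f, mem[0x15]=0x67, mem[0x13]=0xcf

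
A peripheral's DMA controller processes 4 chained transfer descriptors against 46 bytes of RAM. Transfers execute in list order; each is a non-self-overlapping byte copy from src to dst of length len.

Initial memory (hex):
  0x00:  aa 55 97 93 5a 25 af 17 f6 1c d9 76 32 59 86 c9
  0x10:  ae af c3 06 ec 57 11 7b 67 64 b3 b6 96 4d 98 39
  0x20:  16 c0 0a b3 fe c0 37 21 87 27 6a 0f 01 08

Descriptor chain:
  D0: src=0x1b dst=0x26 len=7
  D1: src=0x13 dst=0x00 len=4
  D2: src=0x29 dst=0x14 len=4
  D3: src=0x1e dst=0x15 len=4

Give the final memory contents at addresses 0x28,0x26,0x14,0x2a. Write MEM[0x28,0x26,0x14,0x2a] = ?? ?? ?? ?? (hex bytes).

MEM[0x28,0x26,0x14,0x2a] = 4d b6 98 39

#0 dst[0x26+7] := {0xb6,0x96,0x4d,0x98,0x39,0x16,0xc0}
#1 dst[0x00+4] := {0x06,0xec,0x57,0x11}
#2 dst[0x14+4] := {0x98,0x39,0x16,0xc0}
#3 dst[0x15+4] := {0x98,0x39,0x16,0xc0}
query mem[0x28]=0x4d, mem[0x26]=0xb6, mem[0x14]=0x98, mem[0x2a]=0x39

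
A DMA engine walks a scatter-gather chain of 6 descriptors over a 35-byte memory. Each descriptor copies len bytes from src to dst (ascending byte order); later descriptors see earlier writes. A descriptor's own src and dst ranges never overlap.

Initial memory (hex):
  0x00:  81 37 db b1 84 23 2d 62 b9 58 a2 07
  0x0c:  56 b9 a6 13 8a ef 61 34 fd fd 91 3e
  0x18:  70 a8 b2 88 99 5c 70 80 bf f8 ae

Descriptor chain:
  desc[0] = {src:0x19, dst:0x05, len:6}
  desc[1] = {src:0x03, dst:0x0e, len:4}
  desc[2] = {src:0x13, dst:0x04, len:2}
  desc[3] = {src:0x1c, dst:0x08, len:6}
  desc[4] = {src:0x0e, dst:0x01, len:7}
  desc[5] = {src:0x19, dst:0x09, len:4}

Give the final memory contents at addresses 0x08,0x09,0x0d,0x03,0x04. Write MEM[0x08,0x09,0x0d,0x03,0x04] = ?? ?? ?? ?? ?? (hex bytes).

#0 dst[0x05+6] := {0xa8,0xb2,0x88,0x99,0x5c,0x70}
#1 dst[0x0e+4] := {0xb1,0x84,0xa8,0xb2}
#2 dst[0x04+2] := {0x34,0xfd}
#3 dst[0x08+6] := {0x99,0x5c,0x70,0x80,0xbf,0xf8}
#4 dst[0x01+7] := {0xb1,0x84,0xa8,0xb2,0x61,0x34,0xfd}
#5 dst[0x09+4] := {0xa8,0xb2,0x88,0x99}
query mem[0x08]=0x99, mem[0x09]=0xa8, mem[0x0d]=0xf8, mem[0x03]=0xa8, mem[0x04]=0xb2

MEM[0x08,0x09,0x0d,0x03,0x04] = 99 a8 f8 a8 b2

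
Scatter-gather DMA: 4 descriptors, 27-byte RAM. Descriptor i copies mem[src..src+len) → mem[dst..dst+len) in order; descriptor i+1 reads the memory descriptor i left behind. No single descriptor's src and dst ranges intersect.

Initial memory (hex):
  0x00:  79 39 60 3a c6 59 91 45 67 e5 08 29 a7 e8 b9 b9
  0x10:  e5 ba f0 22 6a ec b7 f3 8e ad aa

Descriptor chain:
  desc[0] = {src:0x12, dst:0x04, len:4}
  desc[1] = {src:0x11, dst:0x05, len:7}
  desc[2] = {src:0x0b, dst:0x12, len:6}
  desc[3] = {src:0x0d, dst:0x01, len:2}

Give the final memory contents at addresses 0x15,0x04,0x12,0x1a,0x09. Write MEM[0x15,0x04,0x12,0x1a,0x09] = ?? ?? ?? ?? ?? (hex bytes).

[0] 0x12->0x04 len=4 : f0 22 6a ec
[1] 0x11->0x05 len=7 : ba f0 22 6a ec b7 f3
[2] 0x0b->0x12 len=6 : f3 a7 e8 b9 b9 e5
[3] 0x0d->0x01 len=2 : e8 b9
query mem[0x15]=0xb9, mem[0x04]=0xf0, mem[0x12]=0xf3, mem[0x1a]=0xaa, mem[0x09]=0xec

MEM[0x15,0x04,0x12,0x1a,0x09] = b9 f0 f3 aa ec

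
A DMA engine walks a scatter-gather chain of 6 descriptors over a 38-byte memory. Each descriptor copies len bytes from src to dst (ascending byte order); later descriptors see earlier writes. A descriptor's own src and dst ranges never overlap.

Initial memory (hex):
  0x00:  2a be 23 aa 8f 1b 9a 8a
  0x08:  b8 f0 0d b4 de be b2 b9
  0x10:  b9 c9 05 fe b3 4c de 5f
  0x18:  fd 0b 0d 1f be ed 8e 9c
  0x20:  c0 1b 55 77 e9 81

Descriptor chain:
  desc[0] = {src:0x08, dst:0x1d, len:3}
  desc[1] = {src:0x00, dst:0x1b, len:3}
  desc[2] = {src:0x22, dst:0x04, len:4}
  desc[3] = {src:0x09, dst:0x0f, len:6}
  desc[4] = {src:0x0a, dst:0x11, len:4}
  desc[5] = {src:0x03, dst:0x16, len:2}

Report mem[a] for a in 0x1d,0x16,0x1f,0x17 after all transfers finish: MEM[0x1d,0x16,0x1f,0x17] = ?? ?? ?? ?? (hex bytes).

MEM[0x1d,0x16,0x1f,0x17] = 23 aa 0d 55

  after D0: wrote 3B at 0x1d = b8f00d
  after D1: wrote 3B at 0x1b = 2abe23
  after D2: wrote 4B at 0x04 = 5577e981
  after D3: wrote 6B at 0x0f = f00db4debeb2
  after D4: wrote 4B at 0x11 = 0db4debe
  after D5: wrote 2B at 0x16 = aa55
query mem[0x1d]=0x23, mem[0x16]=0xaa, mem[0x1f]=0x0d, mem[0x17]=0x55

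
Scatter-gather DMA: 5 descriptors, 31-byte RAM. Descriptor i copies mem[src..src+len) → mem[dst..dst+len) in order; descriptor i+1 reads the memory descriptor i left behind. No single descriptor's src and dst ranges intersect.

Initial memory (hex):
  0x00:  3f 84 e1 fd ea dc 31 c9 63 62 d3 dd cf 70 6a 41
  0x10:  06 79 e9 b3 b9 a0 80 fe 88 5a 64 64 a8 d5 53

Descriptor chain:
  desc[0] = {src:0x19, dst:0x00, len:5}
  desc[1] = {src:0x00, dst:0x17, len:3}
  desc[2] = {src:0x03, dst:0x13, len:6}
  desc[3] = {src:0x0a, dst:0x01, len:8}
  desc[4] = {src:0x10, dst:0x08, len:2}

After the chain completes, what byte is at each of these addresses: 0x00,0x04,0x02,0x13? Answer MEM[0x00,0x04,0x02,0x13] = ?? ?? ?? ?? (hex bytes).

MEM[0x00,0x04,0x02,0x13] = 5a 70 dd a8

#0 dst[0x00+5] := {0x5a,0x64,0x64,0xa8,0xd5}
#1 dst[0x17+3] := {0x5a,0x64,0x64}
#2 dst[0x13+6] := {0xa8,0xd5,0xdc,0x31,0xc9,0x63}
#3 dst[0x01+8] := {0xd3,0xdd,0xcf,0x70,0x6a,0x41,0x06,0x79}
#4 dst[0x08+2] := {0x06,0x79}
query mem[0x00]=0x5a, mem[0x04]=0x70, mem[0x02]=0xdd, mem[0x13]=0xa8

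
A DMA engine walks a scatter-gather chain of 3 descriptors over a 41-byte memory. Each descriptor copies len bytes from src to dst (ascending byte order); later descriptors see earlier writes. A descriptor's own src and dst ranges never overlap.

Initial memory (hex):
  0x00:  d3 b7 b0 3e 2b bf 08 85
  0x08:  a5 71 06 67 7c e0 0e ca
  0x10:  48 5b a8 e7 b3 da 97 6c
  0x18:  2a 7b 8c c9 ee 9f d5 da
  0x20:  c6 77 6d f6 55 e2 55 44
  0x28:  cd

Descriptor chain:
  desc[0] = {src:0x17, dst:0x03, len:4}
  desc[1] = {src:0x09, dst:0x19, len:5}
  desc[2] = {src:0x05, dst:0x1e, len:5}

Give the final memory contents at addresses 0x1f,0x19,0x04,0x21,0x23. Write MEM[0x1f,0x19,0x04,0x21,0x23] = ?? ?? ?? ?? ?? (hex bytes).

[0] 0x17->0x03 len=4 : 6c 2a 7b 8c
[1] 0x09->0x19 len=5 : 71 06 67 7c e0
[2] 0x05->0x1e len=5 : 7b 8c 85 a5 71
query mem[0x1f]=0x8c, mem[0x19]=0x71, mem[0x04]=0x2a, mem[0x21]=0xa5, mem[0x23]=0xf6

MEM[0x1f,0x19,0x04,0x21,0x23] = 8c 71 2a a5 f6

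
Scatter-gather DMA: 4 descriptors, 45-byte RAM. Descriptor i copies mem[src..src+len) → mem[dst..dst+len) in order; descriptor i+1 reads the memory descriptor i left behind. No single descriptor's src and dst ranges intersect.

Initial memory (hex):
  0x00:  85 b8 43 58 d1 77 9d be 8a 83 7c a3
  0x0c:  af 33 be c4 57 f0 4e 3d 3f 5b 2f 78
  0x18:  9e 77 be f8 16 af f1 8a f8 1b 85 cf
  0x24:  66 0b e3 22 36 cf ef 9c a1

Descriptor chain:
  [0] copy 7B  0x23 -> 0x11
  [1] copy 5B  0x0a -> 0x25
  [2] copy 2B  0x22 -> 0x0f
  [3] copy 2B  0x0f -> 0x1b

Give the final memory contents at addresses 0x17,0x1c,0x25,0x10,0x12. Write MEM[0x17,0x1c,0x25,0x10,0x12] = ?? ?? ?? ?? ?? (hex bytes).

[0] 0x23->0x11 len=7 : cf 66 0b e3 22 36 cf
[1] 0x0a->0x25 len=5 : 7c a3 af 33 be
[2] 0x22->0x0f len=2 : 85 cf
[3] 0x0f->0x1b len=2 : 85 cf
query mem[0x17]=0xcf, mem[0x1c]=0xcf, mem[0x25]=0x7c, mem[0x10]=0xcf, mem[0x12]=0x66

MEM[0x17,0x1c,0x25,0x10,0x12] = cf cf 7c cf 66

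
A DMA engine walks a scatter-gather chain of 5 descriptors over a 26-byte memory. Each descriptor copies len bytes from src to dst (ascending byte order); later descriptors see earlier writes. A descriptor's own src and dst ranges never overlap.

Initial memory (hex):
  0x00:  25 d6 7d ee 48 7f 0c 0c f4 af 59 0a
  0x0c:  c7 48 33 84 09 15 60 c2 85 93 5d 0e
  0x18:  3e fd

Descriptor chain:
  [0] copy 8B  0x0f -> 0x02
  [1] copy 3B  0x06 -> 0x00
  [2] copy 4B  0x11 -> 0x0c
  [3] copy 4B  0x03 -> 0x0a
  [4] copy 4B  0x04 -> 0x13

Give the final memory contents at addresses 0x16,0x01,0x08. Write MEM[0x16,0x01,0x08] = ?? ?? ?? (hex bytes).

#0 dst[0x02+8] := {0x84,0x09,0x15,0x60,0xc2,0x85,0x93,0x5d}
#1 dst[0x00+3] := {0xc2,0x85,0x93}
#2 dst[0x0c+4] := {0x15,0x60,0xc2,0x85}
#3 dst[0x0a+4] := {0x09,0x15,0x60,0xc2}
#4 dst[0x13+4] := {0x15,0x60,0xc2,0x85}
query mem[0x16]=0x85, mem[0x01]=0x85, mem[0x08]=0x93

MEM[0x16,0x01,0x08] = 85 85 93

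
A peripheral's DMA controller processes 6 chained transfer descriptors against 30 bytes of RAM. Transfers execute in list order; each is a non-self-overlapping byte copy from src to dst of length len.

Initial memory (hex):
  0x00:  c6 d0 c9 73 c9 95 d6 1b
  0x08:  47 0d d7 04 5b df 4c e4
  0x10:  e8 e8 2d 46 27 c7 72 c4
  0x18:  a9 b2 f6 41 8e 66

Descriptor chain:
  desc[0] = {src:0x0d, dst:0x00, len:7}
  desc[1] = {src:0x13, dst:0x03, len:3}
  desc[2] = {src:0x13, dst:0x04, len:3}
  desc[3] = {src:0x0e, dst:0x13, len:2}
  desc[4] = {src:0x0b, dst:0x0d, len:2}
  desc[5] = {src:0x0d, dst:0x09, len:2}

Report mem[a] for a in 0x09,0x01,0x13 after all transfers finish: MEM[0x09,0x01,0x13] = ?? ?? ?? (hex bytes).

MEM[0x09,0x01,0x13] = 04 4c 4c

#0 dst[0x00+7] := {0xdf,0x4c,0xe4,0xe8,0xe8,0x2d,0x46}
#1 dst[0x03+3] := {0x46,0x27,0xc7}
#2 dst[0x04+3] := {0x46,0x27,0xc7}
#3 dst[0x13+2] := {0x4c,0xe4}
#4 dst[0x0d+2] := {0x04,0x5b}
#5 dst[0x09+2] := {0x04,0x5b}
query mem[0x09]=0x04, mem[0x01]=0x4c, mem[0x13]=0x4c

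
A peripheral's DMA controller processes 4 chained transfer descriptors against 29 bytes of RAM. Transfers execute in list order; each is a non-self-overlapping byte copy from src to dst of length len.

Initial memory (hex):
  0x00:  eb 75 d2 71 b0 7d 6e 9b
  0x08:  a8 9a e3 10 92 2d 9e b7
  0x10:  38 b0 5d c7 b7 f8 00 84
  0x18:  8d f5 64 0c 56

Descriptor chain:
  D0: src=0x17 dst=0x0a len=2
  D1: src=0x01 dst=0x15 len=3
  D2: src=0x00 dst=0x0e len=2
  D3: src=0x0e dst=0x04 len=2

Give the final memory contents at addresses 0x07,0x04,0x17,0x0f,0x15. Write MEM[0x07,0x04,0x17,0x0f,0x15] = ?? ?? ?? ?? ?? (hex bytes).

MEM[0x07,0x04,0x17,0x0f,0x15] = 9b eb 71 75 75

  after D0: wrote 2B at 0x0a = 848d
  after D1: wrote 3B at 0x15 = 75d271
  after D2: wrote 2B at 0x0e = eb75
  after D3: wrote 2B at 0x04 = eb75
query mem[0x07]=0x9b, mem[0x04]=0xeb, mem[0x17]=0x71, mem[0x0f]=0x75, mem[0x15]=0x75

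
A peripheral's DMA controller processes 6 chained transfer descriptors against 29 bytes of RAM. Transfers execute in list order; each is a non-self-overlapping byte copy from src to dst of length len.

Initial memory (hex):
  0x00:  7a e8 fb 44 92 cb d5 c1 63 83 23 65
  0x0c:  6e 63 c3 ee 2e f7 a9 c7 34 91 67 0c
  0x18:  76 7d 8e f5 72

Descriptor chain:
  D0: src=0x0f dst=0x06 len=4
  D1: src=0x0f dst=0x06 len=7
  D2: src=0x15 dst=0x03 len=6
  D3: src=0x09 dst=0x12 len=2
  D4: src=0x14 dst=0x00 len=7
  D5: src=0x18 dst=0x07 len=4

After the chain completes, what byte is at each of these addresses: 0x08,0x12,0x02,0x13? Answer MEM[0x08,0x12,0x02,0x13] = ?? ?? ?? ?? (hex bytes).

#0 dst[0x06+4] := {0xee,0x2e,0xf7,0xa9}
#1 dst[0x06+7] := {0xee,0x2e,0xf7,0xa9,0xc7,0x34,0x91}
#2 dst[0x03+6] := {0x91,0x67,0x0c,0x76,0x7d,0x8e}
#3 dst[0x12+2] := {0xa9,0xc7}
#4 dst[0x00+7] := {0x34,0x91,0x67,0x0c,0x76,0x7d,0x8e}
#5 dst[0x07+4] := {0x76,0x7d,0x8e,0xf5}
query mem[0x08]=0x7d, mem[0x12]=0xa9, mem[0x02]=0x67, mem[0x13]=0xc7

MEM[0x08,0x12,0x02,0x13] = 7d a9 67 c7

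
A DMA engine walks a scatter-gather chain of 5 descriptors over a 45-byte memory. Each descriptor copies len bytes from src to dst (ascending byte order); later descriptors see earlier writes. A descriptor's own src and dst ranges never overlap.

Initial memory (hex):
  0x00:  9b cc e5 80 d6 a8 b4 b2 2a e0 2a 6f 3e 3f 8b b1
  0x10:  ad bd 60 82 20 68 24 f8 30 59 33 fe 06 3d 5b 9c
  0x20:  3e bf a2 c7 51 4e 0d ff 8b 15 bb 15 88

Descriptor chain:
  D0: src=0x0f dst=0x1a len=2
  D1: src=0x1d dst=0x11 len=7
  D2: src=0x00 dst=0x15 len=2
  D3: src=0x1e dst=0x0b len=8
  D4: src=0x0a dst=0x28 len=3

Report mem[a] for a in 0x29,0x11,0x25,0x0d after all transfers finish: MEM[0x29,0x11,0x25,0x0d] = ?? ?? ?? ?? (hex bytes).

#0 dst[0x1a+2] := {0xb1,0xad}
#1 dst[0x11+7] := {0x3d,0x5b,0x9c,0x3e,0xbf,0xa2,0xc7}
#2 dst[0x15+2] := {0x9b,0xcc}
#3 dst[0x0b+8] := {0x5b,0x9c,0x3e,0xbf,0xa2,0xc7,0x51,0x4e}
#4 dst[0x28+3] := {0x2a,0x5b,0x9c}
query mem[0x29]=0x5b, mem[0x11]=0x51, mem[0x25]=0x4e, mem[0x0d]=0x3e

MEM[0x29,0x11,0x25,0x0d] = 5b 51 4e 3e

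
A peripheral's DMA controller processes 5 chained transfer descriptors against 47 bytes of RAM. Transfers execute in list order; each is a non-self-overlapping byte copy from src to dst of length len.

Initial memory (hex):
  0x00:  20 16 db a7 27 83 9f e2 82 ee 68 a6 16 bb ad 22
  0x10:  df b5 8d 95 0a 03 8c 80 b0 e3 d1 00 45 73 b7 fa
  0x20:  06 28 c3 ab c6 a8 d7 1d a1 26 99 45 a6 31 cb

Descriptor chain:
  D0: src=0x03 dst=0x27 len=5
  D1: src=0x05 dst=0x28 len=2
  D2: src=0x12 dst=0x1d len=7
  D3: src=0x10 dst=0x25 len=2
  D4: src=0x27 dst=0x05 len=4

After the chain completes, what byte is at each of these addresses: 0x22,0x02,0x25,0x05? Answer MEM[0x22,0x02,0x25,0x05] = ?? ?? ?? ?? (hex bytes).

D0: mem[0x27..0x2b] <- [a7 27 83 9f e2]
D1: mem[0x28..0x29] <- [83 9f]
D2: mem[0x1d..0x23] <- [8d 95 0a 03 8c 80 b0]
D3: mem[0x25..0x26] <- [df b5]
D4: mem[0x05..0x08] <- [a7 83 9f 9f]
query mem[0x22]=0x80, mem[0x02]=0xdb, mem[0x25]=0xdf, mem[0x05]=0xa7

MEM[0x22,0x02,0x25,0x05] = 80 db df a7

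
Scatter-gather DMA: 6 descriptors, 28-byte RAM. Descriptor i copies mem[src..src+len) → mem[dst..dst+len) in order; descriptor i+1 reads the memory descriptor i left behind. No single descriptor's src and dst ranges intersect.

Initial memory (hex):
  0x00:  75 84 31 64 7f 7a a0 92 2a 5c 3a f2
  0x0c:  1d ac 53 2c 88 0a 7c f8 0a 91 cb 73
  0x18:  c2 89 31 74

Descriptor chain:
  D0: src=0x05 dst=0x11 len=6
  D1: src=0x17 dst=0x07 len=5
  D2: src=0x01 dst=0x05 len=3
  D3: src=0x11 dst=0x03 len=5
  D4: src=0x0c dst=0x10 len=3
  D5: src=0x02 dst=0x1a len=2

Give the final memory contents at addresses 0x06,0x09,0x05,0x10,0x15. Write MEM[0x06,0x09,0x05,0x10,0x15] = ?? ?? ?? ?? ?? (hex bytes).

[0] 0x05->0x11 len=6 : 7a a0 92 2a 5c 3a
[1] 0x17->0x07 len=5 : 73 c2 89 31 74
[2] 0x01->0x05 len=3 : 84 31 64
[3] 0x11->0x03 len=5 : 7a a0 92 2a 5c
[4] 0x0c->0x10 len=3 : 1d ac 53
[5] 0x02->0x1a len=2 : 31 7a
query mem[0x06]=0x2a, mem[0x09]=0x89, mem[0x05]=0x92, mem[0x10]=0x1d, mem[0x15]=0x5c

MEM[0x06,0x09,0x05,0x10,0x15] = 2a 89 92 1d 5c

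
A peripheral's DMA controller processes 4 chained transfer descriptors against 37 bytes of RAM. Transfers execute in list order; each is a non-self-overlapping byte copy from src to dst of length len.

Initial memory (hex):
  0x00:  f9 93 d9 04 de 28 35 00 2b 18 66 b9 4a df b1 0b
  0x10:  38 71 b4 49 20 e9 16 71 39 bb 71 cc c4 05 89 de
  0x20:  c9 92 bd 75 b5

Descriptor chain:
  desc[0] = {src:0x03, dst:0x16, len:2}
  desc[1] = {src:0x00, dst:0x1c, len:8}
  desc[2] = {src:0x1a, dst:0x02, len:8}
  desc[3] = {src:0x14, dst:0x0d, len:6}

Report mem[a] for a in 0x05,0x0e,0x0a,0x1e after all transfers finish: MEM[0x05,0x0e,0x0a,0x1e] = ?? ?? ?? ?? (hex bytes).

[0] 0x03->0x16 len=2 : 04 de
[1] 0x00->0x1c len=8 : f9 93 d9 04 de 28 35 00
[2] 0x1a->0x02 len=8 : 71 cc f9 93 d9 04 de 28
[3] 0x14->0x0d len=6 : 20 e9 04 de 39 bb
query mem[0x05]=0x93, mem[0x0e]=0xe9, mem[0x0a]=0x66, mem[0x1e]=0xd9

MEM[0x05,0x0e,0x0a,0x1e] = 93 e9 66 d9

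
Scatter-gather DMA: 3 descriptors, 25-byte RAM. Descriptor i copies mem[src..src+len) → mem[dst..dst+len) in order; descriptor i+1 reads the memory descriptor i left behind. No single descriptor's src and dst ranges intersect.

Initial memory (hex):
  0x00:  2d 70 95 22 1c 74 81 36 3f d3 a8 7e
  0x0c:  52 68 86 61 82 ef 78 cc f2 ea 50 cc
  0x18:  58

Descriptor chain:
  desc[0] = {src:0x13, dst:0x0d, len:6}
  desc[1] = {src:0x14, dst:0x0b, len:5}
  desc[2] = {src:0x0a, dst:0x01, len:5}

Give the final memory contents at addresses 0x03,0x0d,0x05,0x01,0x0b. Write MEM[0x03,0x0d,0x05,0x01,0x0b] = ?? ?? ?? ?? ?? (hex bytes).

MEM[0x03,0x0d,0x05,0x01,0x0b] = ea 50 cc a8 f2

[0] 0x13->0x0d len=6 : cc f2 ea 50 cc 58
[1] 0x14->0x0b len=5 : f2 ea 50 cc 58
[2] 0x0a->0x01 len=5 : a8 f2 ea 50 cc
query mem[0x03]=0xea, mem[0x0d]=0x50, mem[0x05]=0xcc, mem[0x01]=0xa8, mem[0x0b]=0xf2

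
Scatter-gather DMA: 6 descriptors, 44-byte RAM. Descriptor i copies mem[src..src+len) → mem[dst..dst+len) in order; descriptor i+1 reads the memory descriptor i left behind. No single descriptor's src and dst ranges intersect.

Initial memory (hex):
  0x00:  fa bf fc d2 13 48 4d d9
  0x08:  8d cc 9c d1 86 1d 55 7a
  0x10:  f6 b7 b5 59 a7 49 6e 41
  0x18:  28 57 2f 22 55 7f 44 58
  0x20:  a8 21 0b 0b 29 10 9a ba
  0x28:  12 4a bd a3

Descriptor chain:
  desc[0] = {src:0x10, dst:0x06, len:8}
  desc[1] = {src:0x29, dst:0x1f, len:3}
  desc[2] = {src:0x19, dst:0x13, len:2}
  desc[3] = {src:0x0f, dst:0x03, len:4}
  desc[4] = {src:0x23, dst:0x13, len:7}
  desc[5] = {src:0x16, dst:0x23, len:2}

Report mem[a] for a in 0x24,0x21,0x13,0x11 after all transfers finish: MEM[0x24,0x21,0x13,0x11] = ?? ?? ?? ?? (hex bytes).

MEM[0x24,0x21,0x13,0x11] = ba a3 0b b7

  after D0: wrote 8B at 0x06 = f6b7b559a7496e41
  after D1: wrote 3B at 0x1f = 4abda3
  after D2: wrote 2B at 0x13 = 572f
  after D3: wrote 4B at 0x03 = 7af6b7b5
  after D4: wrote 7B at 0x13 = 0b29109aba124a
  after D5: wrote 2B at 0x23 = 9aba
query mem[0x24]=0xba, mem[0x21]=0xa3, mem[0x13]=0x0b, mem[0x11]=0xb7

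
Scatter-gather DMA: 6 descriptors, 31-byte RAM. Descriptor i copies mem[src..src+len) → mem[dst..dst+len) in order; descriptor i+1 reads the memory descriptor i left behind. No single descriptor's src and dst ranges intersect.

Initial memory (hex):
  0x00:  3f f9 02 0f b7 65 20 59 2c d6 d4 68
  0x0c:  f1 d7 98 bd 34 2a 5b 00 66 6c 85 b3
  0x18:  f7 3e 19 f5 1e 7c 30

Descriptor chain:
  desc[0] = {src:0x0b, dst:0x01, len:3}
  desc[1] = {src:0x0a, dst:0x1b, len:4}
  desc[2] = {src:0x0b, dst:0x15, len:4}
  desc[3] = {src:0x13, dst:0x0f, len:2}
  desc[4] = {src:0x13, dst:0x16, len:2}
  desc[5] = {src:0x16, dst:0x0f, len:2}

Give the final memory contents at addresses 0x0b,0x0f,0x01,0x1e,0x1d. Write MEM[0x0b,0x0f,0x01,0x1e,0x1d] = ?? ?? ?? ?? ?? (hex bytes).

[0] 0x0b->0x01 len=3 : 68 f1 d7
[1] 0x0a->0x1b len=4 : d4 68 f1 d7
[2] 0x0b->0x15 len=4 : 68 f1 d7 98
[3] 0x13->0x0f len=2 : 00 66
[4] 0x13->0x16 len=2 : 00 66
[5] 0x16->0x0f len=2 : 00 66
query mem[0x0b]=0x68, mem[0x0f]=0x00, mem[0x01]=0x68, mem[0x1e]=0xd7, mem[0x1d]=0xf1

MEM[0x0b,0x0f,0x01,0x1e,0x1d] = 68 00 68 d7 f1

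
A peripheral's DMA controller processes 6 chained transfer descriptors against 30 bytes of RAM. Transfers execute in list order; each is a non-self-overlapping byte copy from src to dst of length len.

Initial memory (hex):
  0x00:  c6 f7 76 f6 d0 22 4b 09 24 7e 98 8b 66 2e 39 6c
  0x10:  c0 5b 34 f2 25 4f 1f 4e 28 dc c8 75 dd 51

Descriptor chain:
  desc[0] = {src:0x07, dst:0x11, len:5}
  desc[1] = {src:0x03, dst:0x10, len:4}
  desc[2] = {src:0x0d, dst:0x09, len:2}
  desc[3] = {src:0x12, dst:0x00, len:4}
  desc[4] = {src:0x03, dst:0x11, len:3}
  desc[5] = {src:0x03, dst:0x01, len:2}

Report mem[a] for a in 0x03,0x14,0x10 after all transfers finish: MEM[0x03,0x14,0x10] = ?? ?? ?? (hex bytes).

  after D0: wrote 5B at 0x11 = 09247e988b
  after D1: wrote 4B at 0x10 = f6d0224b
  after D2: wrote 2B at 0x09 = 2e39
  after D3: wrote 4B at 0x00 = 224b988b
  after D4: wrote 3B at 0x11 = 8bd022
  after D5: wrote 2B at 0x01 = 8bd0
query mem[0x03]=0x8b, mem[0x14]=0x98, mem[0x10]=0xf6

MEM[0x03,0x14,0x10] = 8b 98 f6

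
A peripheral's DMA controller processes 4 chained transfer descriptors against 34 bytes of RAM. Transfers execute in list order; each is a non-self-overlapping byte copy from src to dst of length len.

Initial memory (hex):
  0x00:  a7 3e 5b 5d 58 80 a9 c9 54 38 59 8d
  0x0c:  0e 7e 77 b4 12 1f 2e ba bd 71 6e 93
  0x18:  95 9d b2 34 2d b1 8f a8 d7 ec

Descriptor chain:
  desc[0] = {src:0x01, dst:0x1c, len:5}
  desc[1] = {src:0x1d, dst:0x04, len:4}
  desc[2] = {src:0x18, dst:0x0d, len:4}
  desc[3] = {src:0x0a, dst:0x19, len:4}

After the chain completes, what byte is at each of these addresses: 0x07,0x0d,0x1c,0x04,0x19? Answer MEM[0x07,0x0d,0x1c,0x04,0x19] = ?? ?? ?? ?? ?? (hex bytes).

D0: mem[0x1c..0x20] <- [3e 5b 5d 58 80]
D1: mem[0x04..0x07] <- [5b 5d 58 80]
D2: mem[0x0d..0x10] <- [95 9d b2 34]
D3: mem[0x19..0x1c] <- [59 8d 0e 95]
query mem[0x07]=0x80, mem[0x0d]=0x95, mem[0x1c]=0x95, mem[0x04]=0x5b, mem[0x19]=0x59

MEM[0x07,0x0d,0x1c,0x04,0x19] = 80 95 95 5b 59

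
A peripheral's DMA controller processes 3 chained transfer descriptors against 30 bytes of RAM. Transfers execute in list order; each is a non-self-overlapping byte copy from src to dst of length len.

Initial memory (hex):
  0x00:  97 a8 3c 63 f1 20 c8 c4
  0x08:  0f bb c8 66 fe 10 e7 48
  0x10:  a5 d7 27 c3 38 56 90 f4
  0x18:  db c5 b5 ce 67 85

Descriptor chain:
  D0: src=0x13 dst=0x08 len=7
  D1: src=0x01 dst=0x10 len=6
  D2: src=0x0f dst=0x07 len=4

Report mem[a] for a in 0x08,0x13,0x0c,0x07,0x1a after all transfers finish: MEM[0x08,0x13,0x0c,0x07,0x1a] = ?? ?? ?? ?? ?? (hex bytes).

MEM[0x08,0x13,0x0c,0x07,0x1a] = a8 f1 f4 48 b5

#0 dst[0x08+7] := {0xc3,0x38,0x56,0x90,0xf4,0xdb,0xc5}
#1 dst[0x10+6] := {0xa8,0x3c,0x63,0xf1,0x20,0xc8}
#2 dst[0x07+4] := {0x48,0xa8,0x3c,0x63}
query mem[0x08]=0xa8, mem[0x13]=0xf1, mem[0x0c]=0xf4, mem[0x07]=0x48, mem[0x1a]=0xb5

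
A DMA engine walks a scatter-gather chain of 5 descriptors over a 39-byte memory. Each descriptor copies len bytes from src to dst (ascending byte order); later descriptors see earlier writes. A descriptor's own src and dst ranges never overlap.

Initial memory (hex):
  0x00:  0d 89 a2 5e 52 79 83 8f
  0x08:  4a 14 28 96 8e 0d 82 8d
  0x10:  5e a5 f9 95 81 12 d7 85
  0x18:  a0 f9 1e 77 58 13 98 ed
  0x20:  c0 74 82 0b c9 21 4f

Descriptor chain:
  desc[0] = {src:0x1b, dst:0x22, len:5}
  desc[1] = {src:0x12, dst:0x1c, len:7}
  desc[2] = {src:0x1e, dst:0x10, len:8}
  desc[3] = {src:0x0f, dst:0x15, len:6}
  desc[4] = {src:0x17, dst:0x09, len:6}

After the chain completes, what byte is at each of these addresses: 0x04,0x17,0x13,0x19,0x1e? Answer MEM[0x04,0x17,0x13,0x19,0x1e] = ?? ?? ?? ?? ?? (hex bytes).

D0: mem[0x22..0x26] <- [77 58 13 98 ed]
D1: mem[0x1c..0x22] <- [f9 95 81 12 d7 85 a0]
D2: mem[0x10..0x17] <- [81 12 d7 85 a0 58 13 98]
D3: mem[0x15..0x1a] <- [8d 81 12 d7 85 a0]
D4: mem[0x09..0x0e] <- [12 d7 85 a0 77 f9]
query mem[0x04]=0x52, mem[0x17]=0x12, mem[0x13]=0x85, mem[0x19]=0x85, mem[0x1e]=0x81

MEM[0x04,0x17,0x13,0x19,0x1e] = 52 12 85 85 81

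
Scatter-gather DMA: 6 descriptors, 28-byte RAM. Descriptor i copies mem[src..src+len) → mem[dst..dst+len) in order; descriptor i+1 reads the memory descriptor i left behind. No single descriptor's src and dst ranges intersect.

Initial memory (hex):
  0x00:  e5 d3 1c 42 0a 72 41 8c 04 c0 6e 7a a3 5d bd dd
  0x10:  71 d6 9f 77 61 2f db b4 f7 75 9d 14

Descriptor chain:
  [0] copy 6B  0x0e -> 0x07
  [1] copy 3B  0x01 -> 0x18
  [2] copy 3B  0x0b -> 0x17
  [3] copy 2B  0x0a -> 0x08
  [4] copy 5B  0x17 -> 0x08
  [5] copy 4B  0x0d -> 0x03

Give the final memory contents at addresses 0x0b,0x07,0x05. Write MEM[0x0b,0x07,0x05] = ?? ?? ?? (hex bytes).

MEM[0x0b,0x07,0x05] = 42 bd dd

  after D0: wrote 6B at 0x07 = bddd71d69f77
  after D1: wrote 3B at 0x18 = d31c42
  after D2: wrote 3B at 0x17 = 9f775d
  after D3: wrote 2B at 0x08 = d69f
  after D4: wrote 5B at 0x08 = 9f775d4214
  after D5: wrote 4B at 0x03 = 5dbddd71
query mem[0x0b]=0x42, mem[0x07]=0xbd, mem[0x05]=0xdd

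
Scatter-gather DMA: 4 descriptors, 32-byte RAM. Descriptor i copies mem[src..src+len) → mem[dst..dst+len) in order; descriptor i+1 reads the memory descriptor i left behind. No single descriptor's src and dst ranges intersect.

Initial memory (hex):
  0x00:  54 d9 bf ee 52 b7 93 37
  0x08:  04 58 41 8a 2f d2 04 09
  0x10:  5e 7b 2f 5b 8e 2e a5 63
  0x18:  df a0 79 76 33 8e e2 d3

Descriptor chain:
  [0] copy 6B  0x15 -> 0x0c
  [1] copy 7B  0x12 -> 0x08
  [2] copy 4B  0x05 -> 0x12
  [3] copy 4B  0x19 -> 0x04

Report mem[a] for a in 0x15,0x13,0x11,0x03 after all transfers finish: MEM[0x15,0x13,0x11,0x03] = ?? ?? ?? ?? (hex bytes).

  after D0: wrote 6B at 0x0c = 2ea563dfa079
  after D1: wrote 7B at 0x08 = 2f5b8e2ea563df
  after D2: wrote 4B at 0x12 = b793372f
  after D3: wrote 4B at 0x04 = a0797633
query mem[0x15]=0x2f, mem[0x13]=0x93, mem[0x11]=0x79, mem[0x03]=0xee

MEM[0x15,0x13,0x11,0x03] = 2f 93 79 ee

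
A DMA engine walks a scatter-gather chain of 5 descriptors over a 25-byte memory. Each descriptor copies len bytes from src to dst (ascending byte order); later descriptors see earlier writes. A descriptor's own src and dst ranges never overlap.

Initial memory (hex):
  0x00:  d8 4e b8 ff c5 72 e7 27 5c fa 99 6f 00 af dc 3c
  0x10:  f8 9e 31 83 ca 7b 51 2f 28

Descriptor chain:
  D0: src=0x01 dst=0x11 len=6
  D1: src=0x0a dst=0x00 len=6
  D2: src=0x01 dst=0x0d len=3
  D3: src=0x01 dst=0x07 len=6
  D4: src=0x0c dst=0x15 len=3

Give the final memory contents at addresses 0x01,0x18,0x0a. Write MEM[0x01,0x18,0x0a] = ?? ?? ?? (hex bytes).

  after D0: wrote 6B at 0x11 = 4eb8ffc572e7
  after D1: wrote 6B at 0x00 = 996f00afdc3c
  after D2: wrote 3B at 0x0d = 6f00af
  after D3: wrote 6B at 0x07 = 6f00afdc3ce7
  after D4: wrote 3B at 0x15 = e76f00
query mem[0x01]=0x6f, mem[0x18]=0x28, mem[0x0a]=0xdc

MEM[0x01,0x18,0x0a] = 6f 28 dc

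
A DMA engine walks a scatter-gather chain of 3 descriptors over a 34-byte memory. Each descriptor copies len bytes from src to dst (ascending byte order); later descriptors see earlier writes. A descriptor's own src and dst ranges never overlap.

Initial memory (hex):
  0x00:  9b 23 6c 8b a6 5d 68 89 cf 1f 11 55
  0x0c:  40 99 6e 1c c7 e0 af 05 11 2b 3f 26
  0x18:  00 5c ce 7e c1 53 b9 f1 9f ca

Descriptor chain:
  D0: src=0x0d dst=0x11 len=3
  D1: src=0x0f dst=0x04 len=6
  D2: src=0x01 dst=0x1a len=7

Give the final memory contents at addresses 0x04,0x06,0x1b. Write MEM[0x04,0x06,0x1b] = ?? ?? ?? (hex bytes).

MEM[0x04,0x06,0x1b] = 1c 99 6c

D0: mem[0x11..0x13] <- [99 6e 1c]
D1: mem[0x04..0x09] <- [1c c7 99 6e 1c 11]
D2: mem[0x1a..0x20] <- [23 6c 8b 1c c7 99 6e]
query mem[0x04]=0x1c, mem[0x06]=0x99, mem[0x1b]=0x6c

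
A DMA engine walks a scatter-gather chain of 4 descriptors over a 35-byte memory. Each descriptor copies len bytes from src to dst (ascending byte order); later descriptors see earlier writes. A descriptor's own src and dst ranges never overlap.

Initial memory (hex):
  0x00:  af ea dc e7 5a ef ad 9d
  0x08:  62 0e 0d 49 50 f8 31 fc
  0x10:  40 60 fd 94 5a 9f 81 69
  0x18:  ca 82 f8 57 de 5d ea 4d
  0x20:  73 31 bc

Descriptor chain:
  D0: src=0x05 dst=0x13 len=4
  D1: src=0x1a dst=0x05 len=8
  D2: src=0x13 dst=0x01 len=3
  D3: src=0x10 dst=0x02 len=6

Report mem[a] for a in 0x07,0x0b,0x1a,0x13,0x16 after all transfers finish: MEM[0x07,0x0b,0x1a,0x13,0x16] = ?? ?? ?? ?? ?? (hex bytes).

MEM[0x07,0x0b,0x1a,0x13,0x16] = 9d 73 f8 ef 62

D0: mem[0x13..0x16] <- [ef ad 9d 62]
D1: mem[0x05..0x0c] <- [f8 57 de 5d ea 4d 73 31]
D2: mem[0x01..0x03] <- [ef ad 9d]
D3: mem[0x02..0x07] <- [40 60 fd ef ad 9d]
query mem[0x07]=0x9d, mem[0x0b]=0x73, mem[0x1a]=0xf8, mem[0x13]=0xef, mem[0x16]=0x62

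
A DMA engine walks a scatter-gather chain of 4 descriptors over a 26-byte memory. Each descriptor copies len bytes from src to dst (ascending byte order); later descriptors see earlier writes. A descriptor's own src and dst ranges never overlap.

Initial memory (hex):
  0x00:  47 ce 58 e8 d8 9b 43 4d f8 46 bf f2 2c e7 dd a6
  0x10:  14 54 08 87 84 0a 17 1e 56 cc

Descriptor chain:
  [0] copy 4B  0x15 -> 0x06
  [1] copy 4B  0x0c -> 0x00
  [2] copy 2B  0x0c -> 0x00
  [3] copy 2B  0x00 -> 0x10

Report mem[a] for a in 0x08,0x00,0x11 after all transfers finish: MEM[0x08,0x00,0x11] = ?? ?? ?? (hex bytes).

  after D0: wrote 4B at 0x06 = 0a171e56
  after D1: wrote 4B at 0x00 = 2ce7dda6
  after D2: wrote 2B at 0x00 = 2ce7
  after D3: wrote 2B at 0x10 = 2ce7
query mem[0x08]=0x1e, mem[0x00]=0x2c, mem[0x11]=0xe7

MEM[0x08,0x00,0x11] = 1e 2c e7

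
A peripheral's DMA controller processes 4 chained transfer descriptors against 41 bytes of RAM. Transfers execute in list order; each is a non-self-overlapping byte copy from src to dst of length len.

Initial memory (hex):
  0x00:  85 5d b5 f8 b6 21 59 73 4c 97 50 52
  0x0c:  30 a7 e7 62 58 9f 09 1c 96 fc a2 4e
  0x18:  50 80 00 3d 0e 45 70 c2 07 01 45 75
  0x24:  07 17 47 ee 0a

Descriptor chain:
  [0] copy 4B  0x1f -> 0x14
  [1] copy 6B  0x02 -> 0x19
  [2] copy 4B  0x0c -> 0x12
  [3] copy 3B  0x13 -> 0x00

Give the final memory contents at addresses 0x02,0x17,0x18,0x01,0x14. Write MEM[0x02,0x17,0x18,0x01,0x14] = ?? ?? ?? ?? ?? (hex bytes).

D0: mem[0x14..0x17] <- [c2 07 01 45]
D1: mem[0x19..0x1e] <- [b5 f8 b6 21 59 73]
D2: mem[0x12..0x15] <- [30 a7 e7 62]
D3: mem[0x00..0x02] <- [a7 e7 62]
query mem[0x02]=0x62, mem[0x17]=0x45, mem[0x18]=0x50, mem[0x01]=0xe7, mem[0x14]=0xe7

MEM[0x02,0x17,0x18,0x01,0x14] = 62 45 50 e7 e7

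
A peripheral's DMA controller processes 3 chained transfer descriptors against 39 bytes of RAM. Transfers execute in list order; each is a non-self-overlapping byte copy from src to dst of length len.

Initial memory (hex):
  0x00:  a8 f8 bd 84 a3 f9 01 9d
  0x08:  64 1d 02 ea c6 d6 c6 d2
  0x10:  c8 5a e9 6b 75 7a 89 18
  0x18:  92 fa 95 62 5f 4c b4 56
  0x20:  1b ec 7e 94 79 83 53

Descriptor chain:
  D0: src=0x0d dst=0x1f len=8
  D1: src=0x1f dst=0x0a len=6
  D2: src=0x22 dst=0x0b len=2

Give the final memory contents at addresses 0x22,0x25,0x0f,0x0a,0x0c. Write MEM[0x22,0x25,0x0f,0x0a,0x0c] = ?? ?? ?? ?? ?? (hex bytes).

  after D0: wrote 8B at 0x1f = d6c6d2c85ae96b75
  after D1: wrote 6B at 0x0a = d6c6d2c85ae9
  after D2: wrote 2B at 0x0b = c85a
query mem[0x22]=0xc8, mem[0x25]=0x6b, mem[0x0f]=0xe9, mem[0x0a]=0xd6, mem[0x0c]=0x5a

MEM[0x22,0x25,0x0f,0x0a,0x0c] = c8 6b e9 d6 5a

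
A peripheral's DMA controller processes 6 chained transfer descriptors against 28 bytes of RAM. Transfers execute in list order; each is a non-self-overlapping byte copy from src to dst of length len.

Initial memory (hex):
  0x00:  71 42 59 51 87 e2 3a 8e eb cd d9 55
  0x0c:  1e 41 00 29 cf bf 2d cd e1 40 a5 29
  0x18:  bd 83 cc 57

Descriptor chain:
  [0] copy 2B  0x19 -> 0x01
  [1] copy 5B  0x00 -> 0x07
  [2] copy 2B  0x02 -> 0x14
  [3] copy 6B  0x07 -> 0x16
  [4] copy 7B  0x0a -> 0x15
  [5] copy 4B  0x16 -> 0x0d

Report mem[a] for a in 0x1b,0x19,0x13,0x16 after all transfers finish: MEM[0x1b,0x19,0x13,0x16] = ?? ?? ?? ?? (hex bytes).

#0 dst[0x01+2] := {0x83,0xcc}
#1 dst[0x07+5] := {0x71,0x83,0xcc,0x51,0x87}
#2 dst[0x14+2] := {0xcc,0x51}
#3 dst[0x16+6] := {0x71,0x83,0xcc,0x51,0x87,0x1e}
#4 dst[0x15+7] := {0x51,0x87,0x1e,0x41,0x00,0x29,0xcf}
#5 dst[0x0d+4] := {0x87,0x1e,0x41,0x00}
query mem[0x1b]=0xcf, mem[0x19]=0x00, mem[0x13]=0xcd, mem[0x16]=0x87

MEM[0x1b,0x19,0x13,0x16] = cf 00 cd 87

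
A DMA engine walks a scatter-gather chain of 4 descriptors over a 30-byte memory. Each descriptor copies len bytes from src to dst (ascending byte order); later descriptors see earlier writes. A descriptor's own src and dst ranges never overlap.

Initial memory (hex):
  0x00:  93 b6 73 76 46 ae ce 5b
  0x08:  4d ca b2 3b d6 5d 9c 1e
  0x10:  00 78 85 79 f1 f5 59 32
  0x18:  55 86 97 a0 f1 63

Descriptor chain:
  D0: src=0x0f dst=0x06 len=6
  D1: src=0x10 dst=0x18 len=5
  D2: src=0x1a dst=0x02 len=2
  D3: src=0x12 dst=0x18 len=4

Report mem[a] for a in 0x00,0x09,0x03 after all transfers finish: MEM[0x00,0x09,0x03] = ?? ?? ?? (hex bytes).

  after D0: wrote 6B at 0x06 = 1e00788579f1
  after D1: wrote 5B at 0x18 = 00788579f1
  after D2: wrote 2B at 0x02 = 8579
  after D3: wrote 4B at 0x18 = 8579f1f5
query mem[0x00]=0x93, mem[0x09]=0x85, mem[0x03]=0x79

MEM[0x00,0x09,0x03] = 93 85 79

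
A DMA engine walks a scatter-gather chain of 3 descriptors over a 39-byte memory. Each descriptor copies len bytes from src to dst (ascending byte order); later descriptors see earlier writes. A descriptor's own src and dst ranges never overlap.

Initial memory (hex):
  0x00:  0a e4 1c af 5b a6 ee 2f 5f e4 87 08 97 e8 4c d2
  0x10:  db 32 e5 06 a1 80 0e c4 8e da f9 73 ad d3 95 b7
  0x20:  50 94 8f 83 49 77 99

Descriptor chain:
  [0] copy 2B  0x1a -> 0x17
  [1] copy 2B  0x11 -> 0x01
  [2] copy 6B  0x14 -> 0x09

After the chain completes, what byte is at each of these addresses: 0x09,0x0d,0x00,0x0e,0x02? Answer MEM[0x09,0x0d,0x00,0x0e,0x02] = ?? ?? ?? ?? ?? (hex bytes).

MEM[0x09,0x0d,0x00,0x0e,0x02] = a1 73 0a da e5

#0 dst[0x17+2] := {0xf9,0x73}
#1 dst[0x01+2] := {0x32,0xe5}
#2 dst[0x09+6] := {0xa1,0x80,0x0e,0xf9,0x73,0xda}
query mem[0x09]=0xa1, mem[0x0d]=0x73, mem[0x00]=0x0a, mem[0x0e]=0xda, mem[0x02]=0xe5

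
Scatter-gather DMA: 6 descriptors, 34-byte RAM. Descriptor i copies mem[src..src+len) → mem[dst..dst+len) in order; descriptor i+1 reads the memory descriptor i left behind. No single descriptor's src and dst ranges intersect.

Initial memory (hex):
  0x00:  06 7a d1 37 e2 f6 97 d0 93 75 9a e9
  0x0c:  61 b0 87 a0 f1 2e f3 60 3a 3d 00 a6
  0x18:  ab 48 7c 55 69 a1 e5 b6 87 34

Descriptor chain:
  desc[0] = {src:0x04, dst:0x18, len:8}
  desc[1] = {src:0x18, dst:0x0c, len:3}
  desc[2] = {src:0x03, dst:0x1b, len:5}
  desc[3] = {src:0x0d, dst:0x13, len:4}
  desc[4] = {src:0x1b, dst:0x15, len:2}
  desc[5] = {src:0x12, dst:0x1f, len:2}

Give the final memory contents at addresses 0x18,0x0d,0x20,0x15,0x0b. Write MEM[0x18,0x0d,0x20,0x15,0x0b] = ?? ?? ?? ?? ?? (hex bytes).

MEM[0x18,0x0d,0x20,0x15,0x0b] = e2 f6 f6 37 e9

#0 dst[0x18+8] := {0xe2,0xf6,0x97,0xd0,0x93,0x75,0x9a,0xe9}
#1 dst[0x0c+3] := {0xe2,0xf6,0x97}
#2 dst[0x1b+5] := {0x37,0xe2,0xf6,0x97,0xd0}
#3 dst[0x13+4] := {0xf6,0x97,0xa0,0xf1}
#4 dst[0x15+2] := {0x37,0xe2}
#5 dst[0x1f+2] := {0xf3,0xf6}
query mem[0x18]=0xe2, mem[0x0d]=0xf6, mem[0x20]=0xf6, mem[0x15]=0x37, mem[0x0b]=0xe9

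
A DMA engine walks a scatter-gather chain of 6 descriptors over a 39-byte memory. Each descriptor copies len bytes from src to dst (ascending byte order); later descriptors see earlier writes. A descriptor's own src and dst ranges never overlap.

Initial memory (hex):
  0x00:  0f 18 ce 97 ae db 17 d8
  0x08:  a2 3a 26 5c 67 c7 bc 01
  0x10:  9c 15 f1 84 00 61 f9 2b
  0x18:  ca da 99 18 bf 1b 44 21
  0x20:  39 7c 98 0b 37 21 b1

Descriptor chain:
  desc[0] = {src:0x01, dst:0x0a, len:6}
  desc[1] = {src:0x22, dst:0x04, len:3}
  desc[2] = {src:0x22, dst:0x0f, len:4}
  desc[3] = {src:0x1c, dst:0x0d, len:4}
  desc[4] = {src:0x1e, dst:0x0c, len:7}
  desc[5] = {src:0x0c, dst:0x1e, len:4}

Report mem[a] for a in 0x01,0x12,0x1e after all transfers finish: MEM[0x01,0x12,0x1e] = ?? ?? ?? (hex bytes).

MEM[0x01,0x12,0x1e] = 18 37 44

  after D0: wrote 6B at 0x0a = 18ce97aedb17
  after D1: wrote 3B at 0x04 = 980b37
  after D2: wrote 4B at 0x0f = 980b3721
  after D3: wrote 4B at 0x0d = bf1b4421
  after D4: wrote 7B at 0x0c = 4421397c980b37
  after D5: wrote 4B at 0x1e = 4421397c
query mem[0x01]=0x18, mem[0x12]=0x37, mem[0x1e]=0x44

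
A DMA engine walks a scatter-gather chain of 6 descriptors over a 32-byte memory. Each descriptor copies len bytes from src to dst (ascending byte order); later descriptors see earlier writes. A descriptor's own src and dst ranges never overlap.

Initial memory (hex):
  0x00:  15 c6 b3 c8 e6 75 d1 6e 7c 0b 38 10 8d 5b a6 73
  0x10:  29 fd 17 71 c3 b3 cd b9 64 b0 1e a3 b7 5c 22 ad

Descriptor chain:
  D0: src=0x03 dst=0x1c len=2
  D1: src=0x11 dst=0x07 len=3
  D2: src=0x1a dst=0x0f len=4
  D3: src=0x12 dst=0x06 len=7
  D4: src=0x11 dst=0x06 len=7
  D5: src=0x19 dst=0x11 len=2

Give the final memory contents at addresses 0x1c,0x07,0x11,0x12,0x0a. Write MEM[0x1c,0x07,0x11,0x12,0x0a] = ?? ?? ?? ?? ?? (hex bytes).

[0] 0x03->0x1c len=2 : c8 e6
[1] 0x11->0x07 len=3 : fd 17 71
[2] 0x1a->0x0f len=4 : 1e a3 c8 e6
[3] 0x12->0x06 len=7 : e6 71 c3 b3 cd b9 64
[4] 0x11->0x06 len=7 : c8 e6 71 c3 b3 cd b9
[5] 0x19->0x11 len=2 : b0 1e
query mem[0x1c]=0xc8, mem[0x07]=0xe6, mem[0x11]=0xb0, mem[0x12]=0x1e, mem[0x0a]=0xb3

MEM[0x1c,0x07,0x11,0x12,0x0a] = c8 e6 b0 1e b3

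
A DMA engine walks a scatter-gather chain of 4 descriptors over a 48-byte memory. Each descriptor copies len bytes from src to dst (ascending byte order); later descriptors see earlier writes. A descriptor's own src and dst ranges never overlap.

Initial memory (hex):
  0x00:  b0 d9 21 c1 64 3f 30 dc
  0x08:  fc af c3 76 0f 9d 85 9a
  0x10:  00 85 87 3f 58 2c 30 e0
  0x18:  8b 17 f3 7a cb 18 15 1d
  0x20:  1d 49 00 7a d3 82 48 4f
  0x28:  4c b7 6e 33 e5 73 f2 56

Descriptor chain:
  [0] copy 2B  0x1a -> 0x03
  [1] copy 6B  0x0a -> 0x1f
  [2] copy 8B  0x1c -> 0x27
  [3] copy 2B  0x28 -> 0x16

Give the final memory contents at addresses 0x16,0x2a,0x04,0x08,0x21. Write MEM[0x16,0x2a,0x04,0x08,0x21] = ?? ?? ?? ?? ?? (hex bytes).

[0] 0x1a->0x03 len=2 : f3 7a
[1] 0x0a->0x1f len=6 : c3 76 0f 9d 85 9a
[2] 0x1c->0x27 len=8 : cb 18 15 c3 76 0f 9d 85
[3] 0x28->0x16 len=2 : 18 15
query mem[0x16]=0x18, mem[0x2a]=0xc3, mem[0x04]=0x7a, mem[0x08]=0xfc, mem[0x21]=0x0f

MEM[0x16,0x2a,0x04,0x08,0x21] = 18 c3 7a fc 0f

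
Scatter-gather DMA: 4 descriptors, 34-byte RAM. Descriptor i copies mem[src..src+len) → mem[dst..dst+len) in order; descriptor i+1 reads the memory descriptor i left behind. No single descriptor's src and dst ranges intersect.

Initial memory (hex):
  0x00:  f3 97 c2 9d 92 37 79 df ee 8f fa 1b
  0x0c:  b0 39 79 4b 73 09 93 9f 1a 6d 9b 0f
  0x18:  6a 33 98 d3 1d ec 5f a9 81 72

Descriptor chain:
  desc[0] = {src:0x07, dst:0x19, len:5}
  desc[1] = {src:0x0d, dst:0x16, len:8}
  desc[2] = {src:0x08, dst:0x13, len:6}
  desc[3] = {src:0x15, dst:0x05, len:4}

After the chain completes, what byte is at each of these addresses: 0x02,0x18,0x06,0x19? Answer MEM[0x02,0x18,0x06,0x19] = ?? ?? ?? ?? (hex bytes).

MEM[0x02,0x18,0x06,0x19] = c2 39 1b 73

D0: mem[0x19..0x1d] <- [df ee 8f fa 1b]
D1: mem[0x16..0x1d] <- [39 79 4b 73 09 93 9f 1a]
D2: mem[0x13..0x18] <- [ee 8f fa 1b b0 39]
D3: mem[0x05..0x08] <- [fa 1b b0 39]
query mem[0x02]=0xc2, mem[0x18]=0x39, mem[0x06]=0x1b, mem[0x19]=0x73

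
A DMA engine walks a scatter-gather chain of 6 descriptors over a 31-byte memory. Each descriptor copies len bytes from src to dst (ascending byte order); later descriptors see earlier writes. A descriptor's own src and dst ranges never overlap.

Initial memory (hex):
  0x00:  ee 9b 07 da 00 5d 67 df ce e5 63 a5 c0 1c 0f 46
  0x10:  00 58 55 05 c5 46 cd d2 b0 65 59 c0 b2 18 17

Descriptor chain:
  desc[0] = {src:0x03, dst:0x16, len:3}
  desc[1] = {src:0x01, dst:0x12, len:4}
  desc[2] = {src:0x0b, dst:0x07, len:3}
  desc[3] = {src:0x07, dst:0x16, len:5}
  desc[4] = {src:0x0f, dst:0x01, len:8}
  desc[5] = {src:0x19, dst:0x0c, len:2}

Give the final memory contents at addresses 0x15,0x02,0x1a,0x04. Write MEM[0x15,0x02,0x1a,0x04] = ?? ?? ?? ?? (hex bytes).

MEM[0x15,0x02,0x1a,0x04] = 00 00 a5 9b

  after D0: wrote 3B at 0x16 = da005d
  after D1: wrote 4B at 0x12 = 9b07da00
  after D2: wrote 3B at 0x07 = a5c01c
  after D3: wrote 5B at 0x16 = a5c01c63a5
  after D4: wrote 8B at 0x01 = 4600589b07da00a5
  after D5: wrote 2B at 0x0c = 63a5
query mem[0x15]=0x00, mem[0x02]=0x00, mem[0x1a]=0xa5, mem[0x04]=0x9b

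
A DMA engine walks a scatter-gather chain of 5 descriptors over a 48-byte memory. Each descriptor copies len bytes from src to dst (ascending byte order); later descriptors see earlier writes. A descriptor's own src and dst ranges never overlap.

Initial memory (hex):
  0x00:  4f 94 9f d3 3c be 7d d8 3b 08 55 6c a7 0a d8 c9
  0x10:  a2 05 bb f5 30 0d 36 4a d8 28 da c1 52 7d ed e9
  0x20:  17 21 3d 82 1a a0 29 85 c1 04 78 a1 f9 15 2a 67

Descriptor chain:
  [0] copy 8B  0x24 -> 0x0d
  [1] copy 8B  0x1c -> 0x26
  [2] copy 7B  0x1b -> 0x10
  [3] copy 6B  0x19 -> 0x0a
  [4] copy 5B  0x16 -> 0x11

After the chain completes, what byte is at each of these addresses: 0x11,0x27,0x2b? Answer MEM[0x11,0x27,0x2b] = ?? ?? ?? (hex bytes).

MEM[0x11,0x27,0x2b] = 21 7d 21

#0 dst[0x0d+8] := {0x1a,0xa0,0x29,0x85,0xc1,0x04,0x78,0xa1}
#1 dst[0x26+8] := {0x52,0x7d,0xed,0xe9,0x17,0x21,0x3d,0x82}
#2 dst[0x10+7] := {0xc1,0x52,0x7d,0xed,0xe9,0x17,0x21}
#3 dst[0x0a+6] := {0x28,0xda,0xc1,0x52,0x7d,0xed}
#4 dst[0x11+5] := {0x21,0x4a,0xd8,0x28,0xda}
query mem[0x11]=0x21, mem[0x27]=0x7d, mem[0x2b]=0x21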